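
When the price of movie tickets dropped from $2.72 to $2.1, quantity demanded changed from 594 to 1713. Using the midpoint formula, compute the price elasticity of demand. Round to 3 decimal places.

-3.771

%Δq = (1713 − 594)/[(594 + 1713)/2] = 1119/1153.5 ≈ 0.9701.
%Δp = (2.1 − 2.72)/[(2.72 + 2.1)/2] = -0.62/2.41 ≈ -0.2573.
Arc elasticity E = %Δq/%Δp ≈ 0.9701/-0.2573 ≈ -3.771.
|E| > 1: demand is elastic over this range.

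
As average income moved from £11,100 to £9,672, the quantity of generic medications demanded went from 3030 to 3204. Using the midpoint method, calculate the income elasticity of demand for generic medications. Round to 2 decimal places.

%ΔQ = (3204 − 3030)/[(3030+3204)/2] = 174/3117 ≈ 0.0558.
%ΔY = (9,672 − 11,100)/[(11,100+9,672)/2] = -1428/10386 ≈ -0.1375.
E_I = %ΔQ/%ΔY ≈ -0.41.
E_I < 0: inferior good.

-0.41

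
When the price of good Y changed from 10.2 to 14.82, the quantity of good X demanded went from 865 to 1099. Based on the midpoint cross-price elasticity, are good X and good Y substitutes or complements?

%ΔQ_x = (1099 − 865)/[(865+1099)/2] = 234/982 ≈ 0.2383.
%ΔP_y = (14.82 − 10.2)/[(10.2+14.82)/2] ≈ 0.3693.
E_xy = 0.2383/0.3693 ≈ 0.645.
E_xy > 0, so the goods are substitutes.

substitutes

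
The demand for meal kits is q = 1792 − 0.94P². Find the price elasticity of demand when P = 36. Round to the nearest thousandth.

At P = 36, q = 573.76.
dq/dP = −2·0.94·P = −67.68.
Point elasticity E = (dq/dP)·(P/q) = -67.68 × 36/573.76 ≈ -4.247.
|E| > 1, so demand is elastic at this price.

-4.247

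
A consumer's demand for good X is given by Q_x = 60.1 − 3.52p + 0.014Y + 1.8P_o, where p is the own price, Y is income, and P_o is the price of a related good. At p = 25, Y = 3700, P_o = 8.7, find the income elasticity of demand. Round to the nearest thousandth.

1.309

Substituting, Q_x = 60.1 − 3.52(25) + 0.014(3700) + 1.8(8.7) = 60.1 − 88 + 51.8 + 15.66 = 39.56.
∂Q_x/∂Y = +0.014, so E_I = 0.014·(3700/39.56) ≈ 1.309.
E_I > 1: normal good (luxury).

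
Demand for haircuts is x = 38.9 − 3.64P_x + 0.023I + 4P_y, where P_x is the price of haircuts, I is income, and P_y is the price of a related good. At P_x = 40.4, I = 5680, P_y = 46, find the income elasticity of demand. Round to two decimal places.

Substituting, x = 38.9 − 3.64(40.4) + 0.023(5680) + 4(46) = 38.9 − 147.056 + 130.64 + 184 = 206.484.
∂x/∂I = +0.023, so E_I = 0.023·(5680/206.484) ≈ 0.63.
E_I ∈ (0,1): normal good (necessity).

0.63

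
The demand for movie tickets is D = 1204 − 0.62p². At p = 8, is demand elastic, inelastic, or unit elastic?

inelastic

At p = 8, D = 1164.32.
dD/dp = −2·0.62·p = −9.92.
Point elasticity E = (dD/dp)·(p/D) = -9.92 × 8/1164.32 ≈ -0.068.
|E| ≈ 0.068 < 1, so demand is inelastic.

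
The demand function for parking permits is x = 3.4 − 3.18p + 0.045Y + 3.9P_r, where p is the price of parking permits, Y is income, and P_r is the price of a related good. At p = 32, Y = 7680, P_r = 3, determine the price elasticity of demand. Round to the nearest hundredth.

Substituting, x = 3.4 − 3.18(32) + 0.045(7680) + 3.9(3) = 3.4 − 101.76 + 345.6 + 11.7 = 258.94.
∂x/∂p = −3.18, so E_p = (−3.18)·(32/258.94) ≈ -0.39.
|E_p| < 1: demand is inelastic.

-0.39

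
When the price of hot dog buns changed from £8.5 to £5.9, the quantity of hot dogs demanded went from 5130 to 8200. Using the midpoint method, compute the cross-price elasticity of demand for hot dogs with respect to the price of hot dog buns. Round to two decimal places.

%ΔQ_x = (8200 − 5130)/[(5130+8200)/2] = 3070/6665 ≈ 0.4606.
%ΔP_y = (5.9 − 8.5)/[(8.5+5.9)/2] ≈ -0.3611.
E_xy = 0.4606/-0.3611 ≈ -1.28.
E_xy < 0, so hot dogs and hot dog buns are complements.

-1.28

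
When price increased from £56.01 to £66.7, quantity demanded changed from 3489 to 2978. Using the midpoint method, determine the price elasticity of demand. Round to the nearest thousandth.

%Δq = (2978 − 3489)/[(3489 + 2978)/2] = -511/3233.5 ≈ -0.1580.
%ΔP = (66.7 − 56.01)/[(56.01 + 66.7)/2] = 10.69/61.355 ≈ 0.1742.
Arc elasticity E = %Δq/%ΔP ≈ -0.1580/0.1742 ≈ -0.907.
|E| < 1: demand is inelastic over this range.

-0.907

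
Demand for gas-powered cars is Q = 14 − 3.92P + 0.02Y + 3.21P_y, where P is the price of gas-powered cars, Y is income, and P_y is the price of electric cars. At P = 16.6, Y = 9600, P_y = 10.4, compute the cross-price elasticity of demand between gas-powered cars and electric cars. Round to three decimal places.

Evaluating quantity at (P, Y, P_y) gives Q = 14 − 3.92(16.6) + 0.02(9600) + 3.21(10.4) = 14 − 65.072 + 192 + 33.384 = 174.312.
∂Q/∂P_y = +3.21, so E_xy = 3.21·(10.4/174.312) ≈ 0.192.
E_xy > 0: the goods are substitutes.

0.192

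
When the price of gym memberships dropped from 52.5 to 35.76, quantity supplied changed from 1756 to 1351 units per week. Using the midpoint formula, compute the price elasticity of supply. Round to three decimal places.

%Δq = (1351 − 1756)/[(1756 + 1351)/2] = -405/1553.5 ≈ -0.2607.
%ΔP = (35.76 − 52.5)/[(52.5 + 35.76)/2] = -16.74/44.13 ≈ -0.3793.
Arc elasticity E = %Δq/%ΔP ≈ -0.2607/-0.3793 ≈ 0.687.
|E| < 1: supply is inelastic over this range.

0.687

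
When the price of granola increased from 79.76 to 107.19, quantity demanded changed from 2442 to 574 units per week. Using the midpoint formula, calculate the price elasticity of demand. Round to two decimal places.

%ΔQ = (574 − 2442)/[(2442 + 574)/2] = -1868/1508 ≈ -1.2387.
%Δp = (107.19 − 79.76)/[(79.76 + 107.19)/2] = 27.43/93.475 ≈ 0.2934.
Arc elasticity E = %ΔQ/%Δp ≈ -1.2387/0.2934 ≈ -4.22.
|E| > 1: demand is elastic over this range.

-4.22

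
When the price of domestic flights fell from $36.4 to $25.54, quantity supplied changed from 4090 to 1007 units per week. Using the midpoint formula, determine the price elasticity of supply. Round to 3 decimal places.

%Δq = (1007 − 4090)/[(4090 + 1007)/2] = -3083/2548.5 ≈ -1.2097.
%Δp = (25.54 − 36.4)/[(36.4 + 25.54)/2] = -10.86/30.97 ≈ -0.3507.
Arc elasticity E = %Δq/%Δp ≈ -1.2097/-0.3507 ≈ 3.450.
|E| > 1: supply is elastic over this range.

3.450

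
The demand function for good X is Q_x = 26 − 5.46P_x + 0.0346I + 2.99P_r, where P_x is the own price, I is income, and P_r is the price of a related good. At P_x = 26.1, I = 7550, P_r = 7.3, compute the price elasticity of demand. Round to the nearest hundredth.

Evaluating quantity at (P_x, I, P_r) gives Q_x = 26 − 5.46(26.1) + 0.0346(7550) + 2.99(7.3) = 26 − 142.506 + 261.23 + 21.827 = 166.551.
∂Q_x/∂P_x = −5.46, so E_p = (−5.46)·(26.1/166.551) ≈ -0.86.
|E_p| < 1: demand is inelastic.

-0.86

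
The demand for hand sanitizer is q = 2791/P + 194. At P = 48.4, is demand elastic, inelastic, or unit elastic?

At P = 48.4, q = 251.6653.
dq/dP = −2791/P² = −1.1914.
Point elasticity E = (dq/dP)·(P/q) = -1.1914 × 48.4/251.6653 ≈ -0.229.
|E| ≈ 0.229 < 1, so demand is inelastic.

inelastic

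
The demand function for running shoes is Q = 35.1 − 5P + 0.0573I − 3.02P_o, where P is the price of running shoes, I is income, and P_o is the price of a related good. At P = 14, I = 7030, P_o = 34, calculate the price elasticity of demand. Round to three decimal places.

Evaluating quantity at (P, I, P_o) gives Q = 35.1 − 5(14) + 0.0573(7030) − 3.02(34) = 35.1 − 70 + 402.819 − 102.68 = 265.239.
∂Q/∂P = −5, so E_p = (−5)·(14/265.239) ≈ -0.264.
|E_p| < 1: demand is inelastic.

-0.264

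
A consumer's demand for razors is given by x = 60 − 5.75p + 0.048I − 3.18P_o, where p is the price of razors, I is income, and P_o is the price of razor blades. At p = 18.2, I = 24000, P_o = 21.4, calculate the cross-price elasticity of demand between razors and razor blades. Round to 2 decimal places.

-0.07

At the given point, x = 60 − 5.75(18.2) + 0.048(24000) − 3.18(21.4) = 60 − 104.65 + 1152 − 68.052 = 1039.298.
∂x/∂P_o = −3.18, so E_xy = -3.18·(21.4/1039.298) ≈ -0.07.
E_xy < 0: the goods are complements.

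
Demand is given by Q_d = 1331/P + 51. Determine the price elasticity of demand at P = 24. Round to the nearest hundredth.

At P = 24, Q_d = 106.4583.
dQ_d/dP = −1331/P² = −2.3108.
Point elasticity E = (dQ_d/dP)·(P/Q_d) = -2.3108 × 24/106.4583 ≈ -0.52.
|E| < 1, so demand is inelastic at this price.

-0.52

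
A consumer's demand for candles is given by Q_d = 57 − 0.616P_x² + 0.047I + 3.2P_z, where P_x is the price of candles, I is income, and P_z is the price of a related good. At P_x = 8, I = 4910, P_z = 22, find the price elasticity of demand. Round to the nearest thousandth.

-0.247

First evaluate Q_d: 57 − 0.616(8)² + 0.047(4910) + 3.2(22) = 57 − 39.424 + 230.77 + 70.4 = 318.746.
∂Q_d/∂P_x = −2·0.616·P_x = -9.856, so E_p = -9.856·(8/318.746) ≈ -0.247.
|E_p| < 1: demand is inelastic.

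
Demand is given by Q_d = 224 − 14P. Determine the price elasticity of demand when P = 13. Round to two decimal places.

At P = 13, Q_d = 42.
dQ_d/dP = −14.
Point elasticity E = (dQ_d/dP)·(P/Q_d) = -14 × 13/42 ≈ -4.33.
|E| > 1, so demand is elastic at this price.

-4.33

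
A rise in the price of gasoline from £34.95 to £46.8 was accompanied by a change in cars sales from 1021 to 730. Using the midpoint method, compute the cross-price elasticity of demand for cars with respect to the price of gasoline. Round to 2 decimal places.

-1.15

%ΔQ_x = (730 − 1021)/[(1021+730)/2] = -291/875.5 ≈ -0.3324.
%ΔP_y = (46.8 − 34.95)/[(34.95+46.8)/2] ≈ 0.2899.
E_xy = -0.3324/0.2899 ≈ -1.15.
E_xy < 0, so cars and gasoline are complements.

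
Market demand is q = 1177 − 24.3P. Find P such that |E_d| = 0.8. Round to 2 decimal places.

21.53

Set −bP/(a − bP) = −0.8 ⇒ bP = 0.8(a − bP) ⇒ bP(1+0.8) = 0.8·a.
P = 0.8·1177/(24.3·1.8) ≈ 21.53.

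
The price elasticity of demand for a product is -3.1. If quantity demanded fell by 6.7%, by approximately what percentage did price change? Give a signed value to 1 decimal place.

%ΔQ ≈ E × %ΔP ⇒ %ΔP = %ΔQ / E = (-6.7%)/(-3.1) ≈ 2.2%.

2.2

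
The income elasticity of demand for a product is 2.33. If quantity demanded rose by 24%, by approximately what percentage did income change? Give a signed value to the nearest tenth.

10.3

%ΔQ ≈ E × %ΔI ⇒ %ΔI = %ΔQ / E = (24%)/(2.33) ≈ 10.3%.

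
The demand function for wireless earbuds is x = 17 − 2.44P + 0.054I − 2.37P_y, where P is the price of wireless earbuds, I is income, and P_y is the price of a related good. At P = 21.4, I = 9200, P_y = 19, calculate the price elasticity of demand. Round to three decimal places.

First evaluate x: 17 − 2.44(21.4) + 0.054(9200) − 2.37(19) = 17 − 52.216 + 496.8 − 45.03 = 416.554.
∂x/∂P = −2.44, so E_p = (−2.44)·(21.4/416.554) ≈ -0.125.
|E_p| < 1: demand is inelastic.

-0.125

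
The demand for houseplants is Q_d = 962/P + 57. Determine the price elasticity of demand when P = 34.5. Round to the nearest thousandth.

-0.328

At P = 34.5, Q_d = 84.8841.
dQ_d/dP = −962/P² = −0.8082.
Point elasticity E = (dQ_d/dP)·(P/Q_d) = -0.8082 × 34.5/84.8841 ≈ -0.328.
|E| < 1, so demand is inelastic at this price.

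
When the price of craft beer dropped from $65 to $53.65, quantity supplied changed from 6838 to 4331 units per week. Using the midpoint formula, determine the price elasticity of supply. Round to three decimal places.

2.346

%ΔQ = (4331 − 6838)/[(6838 + 4331)/2] = -2507/5584.5 ≈ -0.4489.
%Δp = (53.65 − 65)/[(65 + 53.65)/2] = -11.35/59.325 ≈ -0.1913.
Arc elasticity E = %ΔQ/%Δp ≈ -0.4489/-0.1913 ≈ 2.346.
|E| > 1: supply is elastic over this range.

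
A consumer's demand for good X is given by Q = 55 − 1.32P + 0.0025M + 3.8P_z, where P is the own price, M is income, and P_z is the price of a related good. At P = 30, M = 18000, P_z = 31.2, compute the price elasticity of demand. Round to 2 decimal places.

Substituting, Q = 55 − 1.32(30) + 0.0025(18000) + 3.8(31.2) = 55 − 39.6 + 45 + 118.56 = 178.96.
∂Q/∂P = −1.32, so E_p = (−1.32)·(30/178.96) ≈ -0.22.
|E_p| < 1: demand is inelastic.

-0.22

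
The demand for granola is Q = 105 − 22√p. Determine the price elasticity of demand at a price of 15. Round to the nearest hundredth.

At p = 15, Q = 19.7944.
dQ/dp = −22/(2√p) = −22/(2·3.873).
Point elasticity E = (dQ/dp)·(p/Q) = -2.8402 × 15/19.7944 ≈ -2.15.
|E| > 1, so demand is elastic at this price.

-2.15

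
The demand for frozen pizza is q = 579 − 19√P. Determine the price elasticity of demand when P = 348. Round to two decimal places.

At P = 348, q = 224.5596.
dq/dP = −19/(2√P) = −19/(2·18.6548).
Point elasticity E = (dq/dP)·(P/q) = -0.5093 × 348/224.5596 ≈ -0.79.
|E| < 1, so demand is inelastic at this price.

-0.79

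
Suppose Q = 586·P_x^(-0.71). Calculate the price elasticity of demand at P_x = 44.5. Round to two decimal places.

-0.71

For a Cobb–Douglas (constant-elasticity) form Q = A·P_x^α·…, the elasticity with respect to P_x equals the exponent α at every point.
Here the exponent on P_x is -0.71, so the price elasticity of demand is -0.71.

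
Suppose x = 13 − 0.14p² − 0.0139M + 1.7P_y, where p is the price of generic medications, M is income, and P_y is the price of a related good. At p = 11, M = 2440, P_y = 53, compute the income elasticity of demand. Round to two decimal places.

-0.65

x = 13 − 0.14(11)² − 0.0139(2440) + 1.7(53) = 13 − 16.94 − 33.916 + 90.1 = 52.244.
∂x/∂M = −0.0139, so E_I = -0.0139·(2440/52.244) ≈ -0.65.
E_I < 0: inferior good.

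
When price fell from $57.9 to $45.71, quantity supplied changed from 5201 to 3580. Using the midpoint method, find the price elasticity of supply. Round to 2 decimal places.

%Δq = (3580 − 5201)/[(5201 + 3580)/2] = -1621/4390.5 ≈ -0.3692.
%ΔP = (45.71 − 57.9)/[(57.9 + 45.71)/2] = -12.19/51.805 ≈ -0.2353.
Arc elasticity E = %Δq/%ΔP ≈ -0.3692/-0.2353 ≈ 1.57.
|E| > 1: supply is elastic over this range.

1.57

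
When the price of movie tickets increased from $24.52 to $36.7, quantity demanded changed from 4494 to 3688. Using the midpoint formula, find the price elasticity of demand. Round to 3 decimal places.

%Δq = (3688 − 4494)/[(4494 + 3688)/2] = -806/4091 ≈ -0.1970.
%ΔP = (36.7 − 24.52)/[(24.52 + 36.7)/2] = 12.18/30.61 ≈ 0.3979.
Arc elasticity E = %Δq/%ΔP ≈ -0.1970/0.3979 ≈ -0.495.
|E| < 1: demand is inelastic over this range.

-0.495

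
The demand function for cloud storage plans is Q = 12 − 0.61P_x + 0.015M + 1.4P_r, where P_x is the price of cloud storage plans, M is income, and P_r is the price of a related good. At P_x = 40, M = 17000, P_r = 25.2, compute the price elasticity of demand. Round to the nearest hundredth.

-0.09

Evaluating quantity at (P_x, M, P_r) gives Q = 12 − 0.61(40) + 0.015(17000) + 1.4(25.2) = 12 − 24.4 + 255 + 35.28 = 277.88.
∂Q/∂P_x = −0.61, so E_p = (−0.61)·(40/277.88) ≈ -0.09.
|E_p| < 1: demand is inelastic.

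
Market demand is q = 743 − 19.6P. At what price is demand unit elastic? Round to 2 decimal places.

For linear demand q = a − bP, E = −bP/(a − bP). |E| = 1 ⇒ bP = a − bP ⇒ P = a/(2b).
P = 743/(2·19.6) ≈ 18.95.

18.95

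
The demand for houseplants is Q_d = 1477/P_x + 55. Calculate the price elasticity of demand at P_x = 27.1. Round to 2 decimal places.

At P_x = 27.1, Q_d = 109.5018.
dQ_d/dP_x = −1477/P_x² = −2.0111.
Point elasticity E = (dQ_d/dP_x)·(P_x/Q_d) = -2.0111 × 27.1/109.5018 ≈ -0.50.
|E| < 1, so demand is inelastic at this price.

-0.50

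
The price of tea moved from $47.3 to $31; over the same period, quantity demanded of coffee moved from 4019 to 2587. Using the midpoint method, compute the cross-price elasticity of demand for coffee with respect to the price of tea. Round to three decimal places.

%ΔQ_x = (2587 − 4019)/[(4019+2587)/2] = -1432/3303 ≈ -0.4335.
%ΔP_y = (31 − 47.3)/[(47.3+31)/2] ≈ -0.4163.
E_xy = -0.4335/-0.4163 ≈ 1.041.
E_xy > 0, so coffee and tea are substitutes.

1.041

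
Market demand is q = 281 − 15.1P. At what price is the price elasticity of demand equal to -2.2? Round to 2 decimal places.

12.79

Set −bP/(a − bP) = −2.2 ⇒ bP = 2.2(a − bP) ⇒ bP(1+2.2) = 2.2·a.
P = 2.2·281/(15.1·3.2) ≈ 12.79.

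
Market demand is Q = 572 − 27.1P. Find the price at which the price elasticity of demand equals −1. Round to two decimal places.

For linear demand Q = a − bP, E = −bP/(a − bP). |E| = 1 ⇒ bP = a − bP ⇒ P = a/(2b).
P = 572/(2·27.1) ≈ 10.55.

10.55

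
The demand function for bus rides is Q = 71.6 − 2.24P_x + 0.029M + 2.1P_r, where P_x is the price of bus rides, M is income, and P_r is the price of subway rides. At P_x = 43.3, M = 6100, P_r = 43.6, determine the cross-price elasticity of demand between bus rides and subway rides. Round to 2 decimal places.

0.38

Q = 71.6 − 2.24(43.3) + 0.029(6100) + 2.1(43.6) = 71.6 − 96.992 + 176.9 + 91.56 = 243.068.
∂Q/∂P_r = +2.1, so E_xy = 2.1·(43.6/243.068) ≈ 0.38.
E_xy > 0: the goods are substitutes.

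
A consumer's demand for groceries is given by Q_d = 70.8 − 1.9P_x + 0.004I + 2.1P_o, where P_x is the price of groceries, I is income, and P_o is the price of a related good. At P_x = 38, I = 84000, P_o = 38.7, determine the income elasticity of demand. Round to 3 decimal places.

0.808

Substituting, Q_d = 70.8 − 1.9(38) + 0.004(84000) + 2.1(38.7) = 70.8 − 72.2 + 336 + 81.27 = 415.87.
∂Q_d/∂I = +0.004, so E_I = 0.004·(84000/415.87) ≈ 0.808.
E_I ∈ (0,1): normal good (necessity).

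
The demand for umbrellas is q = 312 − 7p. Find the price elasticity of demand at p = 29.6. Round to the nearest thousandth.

At p = 29.6, q = 104.8.
dq/dp = −7.
Point elasticity E = (dq/dp)·(p/q) = -7 × 29.6/104.8 ≈ -1.977.
|E| > 1, so demand is elastic at this price.

-1.977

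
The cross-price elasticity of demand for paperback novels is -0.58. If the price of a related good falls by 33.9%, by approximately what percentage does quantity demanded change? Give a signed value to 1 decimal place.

%ΔQ ≈ E × %ΔP_y = (-0.58) × (-33.9%) ≈ 19.7%.

19.7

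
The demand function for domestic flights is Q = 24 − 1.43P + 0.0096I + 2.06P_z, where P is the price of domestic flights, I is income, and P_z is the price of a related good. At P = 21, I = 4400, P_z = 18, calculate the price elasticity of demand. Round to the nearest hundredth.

-0.41

Evaluating quantity at (P, I, P_z) gives Q = 24 − 1.43(21) + 0.0096(4400) + 2.06(18) = 24 − 30.03 + 42.24 + 37.08 = 73.29.
∂Q/∂P = −1.43, so E_p = (−1.43)·(21/73.29) ≈ -0.41.
|E_p| < 1: demand is inelastic.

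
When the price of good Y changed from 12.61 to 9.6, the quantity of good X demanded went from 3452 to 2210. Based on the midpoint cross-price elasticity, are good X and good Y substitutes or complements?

substitutes

%ΔQ_x = (2210 − 3452)/[(3452+2210)/2] = -1242/2831 ≈ -0.4387.
%ΔP_y = (9.6 − 12.61)/[(12.61+9.6)/2] ≈ -0.2710.
E_xy = -0.4387/-0.2710 ≈ 1.619.
E_xy > 0, so the goods are substitutes.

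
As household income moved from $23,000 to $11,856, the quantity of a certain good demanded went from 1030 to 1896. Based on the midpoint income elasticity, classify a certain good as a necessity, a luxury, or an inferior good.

inferior

%ΔQ = (1896 − 1030)/[(1030+1896)/2] = 866/1463 ≈ 0.5919.
%ΔI = (11,856 − 23,000)/[(23,000+11,856)/2] = -11144/17428 ≈ -0.6394.
E_I = %ΔQ/%ΔI ≈ -0.926.
E_I < 0: inferior good.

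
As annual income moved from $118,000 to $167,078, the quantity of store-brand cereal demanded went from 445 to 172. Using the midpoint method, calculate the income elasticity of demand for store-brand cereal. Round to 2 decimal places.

-2.57

%ΔQ = (172 − 445)/[(445+172)/2] = -273/308.5 ≈ -0.8849.
%ΔY = (167,078 − 118,000)/[(118,000+167,078)/2] = 49078/142539 ≈ 0.3443.
E_I = %ΔQ/%ΔY ≈ -2.57.
E_I < 0: inferior good.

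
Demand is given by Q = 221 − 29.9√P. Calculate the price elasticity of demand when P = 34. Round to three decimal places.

At P = 34, Q = 46.6545.
dQ/dP = −29.9/(2√P) = −29.9/(2·5.831).
Point elasticity E = (dQ/dP)·(P/Q) = -2.5639 × 34/46.6545 ≈ -1.868.
|E| > 1, so demand is elastic at this price.

-1.868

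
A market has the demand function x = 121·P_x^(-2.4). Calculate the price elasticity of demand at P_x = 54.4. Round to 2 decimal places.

For a Cobb–Douglas (constant-elasticity) form x = A·P_x^α·…, the elasticity with respect to P_x equals the exponent α at every point.
Here the exponent on P_x is -2.4, so the price elasticity of demand is -2.40.

-2.40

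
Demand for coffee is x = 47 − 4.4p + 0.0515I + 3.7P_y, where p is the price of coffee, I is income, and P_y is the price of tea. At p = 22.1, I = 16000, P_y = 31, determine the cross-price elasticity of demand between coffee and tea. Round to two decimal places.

0.13

Substituting, x = 47 − 4.4(22.1) + 0.0515(16000) + 3.7(31) = 47 − 97.24 + 824 + 114.7 = 888.46.
∂x/∂P_y = +3.7, so E_xy = 3.7·(31/888.46) ≈ 0.13.
E_xy > 0: the goods are substitutes.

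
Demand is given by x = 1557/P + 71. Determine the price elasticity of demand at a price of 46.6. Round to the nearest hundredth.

At P = 46.6, x = 104.412.
dx/dP = −1557/P² = −0.717.
Point elasticity E = (dx/dP)·(P/x) = -0.717 × 46.6/104.412 ≈ -0.32.
|E| < 1, so demand is inelastic at this price.

-0.32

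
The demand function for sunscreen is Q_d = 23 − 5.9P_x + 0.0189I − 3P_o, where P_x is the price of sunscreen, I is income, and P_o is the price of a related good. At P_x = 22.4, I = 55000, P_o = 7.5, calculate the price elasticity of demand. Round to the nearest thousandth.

Q_d = 23 − 5.9(22.4) + 0.0189(55000) − 3(7.5) = 23 − 132.16 + 1039.5 − 22.5 = 907.84.
∂Q_d/∂P_x = −5.9, so E_p = (−5.9)·(22.4/907.84) ≈ -0.146.
|E_p| < 1: demand is inelastic.

-0.146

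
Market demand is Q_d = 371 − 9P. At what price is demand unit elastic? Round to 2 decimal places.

For linear demand Q_d = a − bP, E = −bP/(a − bP). |E| = 1 ⇒ bP = a − bP ⇒ P = a/(2b).
P = 371/(2·9) ≈ 20.61.

20.61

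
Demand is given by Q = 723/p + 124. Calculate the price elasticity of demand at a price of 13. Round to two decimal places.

At p = 13, Q = 179.6154.
dQ/dp = −723/p² = −4.2781.
Point elasticity E = (dQ/dp)·(p/Q) = -4.2781 × 13/179.6154 ≈ -0.31.
|E| < 1, so demand is inelastic at this price.

-0.31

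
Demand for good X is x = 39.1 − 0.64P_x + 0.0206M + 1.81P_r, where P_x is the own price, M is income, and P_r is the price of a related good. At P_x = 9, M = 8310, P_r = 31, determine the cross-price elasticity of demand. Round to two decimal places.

0.22

At the given point, x = 39.1 − 0.64(9) + 0.0206(8310) + 1.81(31) = 39.1 − 5.76 + 171.186 + 56.11 = 260.636.
∂x/∂P_r = +1.81, so E_xy = 1.81·(31/260.636) ≈ 0.22.
E_xy > 0: the goods are substitutes.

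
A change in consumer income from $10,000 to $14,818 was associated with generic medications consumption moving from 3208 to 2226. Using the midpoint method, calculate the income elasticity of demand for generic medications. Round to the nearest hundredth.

-0.93

%ΔQ = (2226 − 3208)/[(3208+2226)/2] = -982/2717 ≈ -0.3614.
%ΔI = (14,818 − 10,000)/[(10,000+14,818)/2] = 4818/12409 ≈ 0.3883.
E_I = %ΔQ/%ΔI ≈ -0.93.
E_I < 0: inferior good.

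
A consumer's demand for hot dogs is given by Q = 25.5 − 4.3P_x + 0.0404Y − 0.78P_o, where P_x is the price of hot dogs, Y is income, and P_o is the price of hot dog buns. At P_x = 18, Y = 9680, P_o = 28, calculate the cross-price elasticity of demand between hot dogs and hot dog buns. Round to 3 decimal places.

-0.069

Substituting, Q = 25.5 − 4.3(18) + 0.0404(9680) − 0.78(28) = 25.5 − 77.4 + 391.072 − 21.84 = 317.332.
∂Q/∂P_o = −0.78, so E_xy = -0.78·(28/317.332) ≈ -0.069.
E_xy < 0: the goods are complements.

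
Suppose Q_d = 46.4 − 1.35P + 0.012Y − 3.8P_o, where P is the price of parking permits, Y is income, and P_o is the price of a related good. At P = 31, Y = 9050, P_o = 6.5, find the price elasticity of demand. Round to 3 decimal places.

Evaluating quantity at (P, Y, P_o) gives Q_d = 46.4 − 1.35(31) + 0.012(9050) − 3.8(6.5) = 46.4 − 41.85 + 108.6 − 24.7 = 88.45.
∂Q_d/∂P = −1.35, so E_p = (−1.35)·(31/88.45) ≈ -0.473.
|E_p| < 1: demand is inelastic.

-0.473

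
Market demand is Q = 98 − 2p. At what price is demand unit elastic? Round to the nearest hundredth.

For linear demand Q = a − bp, E = −bp/(a − bp). |E| = 1 ⇒ bp = a − bp ⇒ p = a/(2b).
p = 98/(2·2) = 24.50.

24.50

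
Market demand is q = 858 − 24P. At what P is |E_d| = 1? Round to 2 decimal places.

For linear demand q = a − bP, E = −bP/(a − bP). |E| = 1 ⇒ bP = a − bP ⇒ P = a/(2b).
P = 858/(2·24) ≈ 17.88.

17.88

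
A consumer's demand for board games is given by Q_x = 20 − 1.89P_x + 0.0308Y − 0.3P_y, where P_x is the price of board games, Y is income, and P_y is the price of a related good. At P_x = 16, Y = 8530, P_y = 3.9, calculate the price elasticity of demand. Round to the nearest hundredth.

-0.12

Q_x = 20 − 1.89(16) + 0.0308(8530) − 0.3(3.9) = 20 − 30.24 + 262.724 − 1.17 = 251.314.
∂Q_x/∂P_x = −1.89, so E_p = (−1.89)·(16/251.314) ≈ -0.12.
|E_p| < 1: demand is inelastic.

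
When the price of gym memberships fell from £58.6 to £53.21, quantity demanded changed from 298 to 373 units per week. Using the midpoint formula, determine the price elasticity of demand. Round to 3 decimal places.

-2.319

%ΔQ = (373 − 298)/[(298 + 373)/2] = 75/335.5 ≈ 0.2235.
%ΔP = (53.21 − 58.6)/[(58.6 + 53.21)/2] = -5.39/55.905 ≈ -0.0964.
Arc elasticity E = %ΔQ/%ΔP ≈ 0.2235/-0.0964 ≈ -2.319.
|E| > 1: demand is elastic over this range.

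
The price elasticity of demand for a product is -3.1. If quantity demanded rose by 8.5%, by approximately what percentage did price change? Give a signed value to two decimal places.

%ΔQ ≈ E × %ΔP ⇒ %ΔP = %ΔQ / E = (8.5%)/(-3.1) ≈ -2.74%.

-2.74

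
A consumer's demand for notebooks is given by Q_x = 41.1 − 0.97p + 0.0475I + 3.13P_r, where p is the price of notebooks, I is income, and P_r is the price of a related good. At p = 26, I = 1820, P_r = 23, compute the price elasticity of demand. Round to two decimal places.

At the given point, Q_x = 41.1 − 0.97(26) + 0.0475(1820) + 3.13(23) = 41.1 − 25.22 + 86.45 + 71.99 = 174.32.
∂Q_x/∂p = −0.97, so E_p = (−0.97)·(26/174.32) ≈ -0.14.
|E_p| < 1: demand is inelastic.

-0.14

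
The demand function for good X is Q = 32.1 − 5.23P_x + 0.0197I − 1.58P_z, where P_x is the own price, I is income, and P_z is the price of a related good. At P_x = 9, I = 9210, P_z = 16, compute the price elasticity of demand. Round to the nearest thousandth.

-0.333

At the given point, Q = 32.1 − 5.23(9) + 0.0197(9210) − 1.58(16) = 32.1 − 47.07 + 181.437 − 25.28 = 141.187.
∂Q/∂P_x = −5.23, so E_p = (−5.23)·(9/141.187) ≈ -0.333.
|E_p| < 1: demand is inelastic.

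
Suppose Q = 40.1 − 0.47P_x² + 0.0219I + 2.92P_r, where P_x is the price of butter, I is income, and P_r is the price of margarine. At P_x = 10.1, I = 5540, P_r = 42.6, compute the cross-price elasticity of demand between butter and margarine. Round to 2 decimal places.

First evaluate Q: 40.1 − 0.47(10.1)² + 0.0219(5540) + 2.92(42.6) = 40.1 − 47.9447 + 121.326 + 124.392 = 237.8733.
∂Q/∂P_r = +2.92, so E_xy = 2.92·(42.6/237.8733) ≈ 0.52.
E_xy > 0: the goods are substitutes.

0.52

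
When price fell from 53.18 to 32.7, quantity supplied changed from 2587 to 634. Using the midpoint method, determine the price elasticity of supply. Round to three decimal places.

2.543

%Δq = (634 − 2587)/[(2587 + 634)/2] = -1953/1610.5 ≈ -1.2127.
%Δp = (32.7 − 53.18)/[(53.18 + 32.7)/2] = -20.48/42.94 ≈ -0.4769.
Arc elasticity E = %Δq/%Δp ≈ -1.2127/-0.4769 ≈ 2.543.
|E| > 1: supply is elastic over this range.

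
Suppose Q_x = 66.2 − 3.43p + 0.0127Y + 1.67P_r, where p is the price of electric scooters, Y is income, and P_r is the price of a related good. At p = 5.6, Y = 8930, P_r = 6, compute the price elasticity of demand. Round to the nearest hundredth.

Q_x = 66.2 − 3.43(5.6) + 0.0127(8930) + 1.67(6) = 66.2 − 19.208 + 113.411 + 10.02 = 170.423.
∂Q_x/∂p = −3.43, so E_p = (−3.43)·(5.6/170.423) ≈ -0.11.
|E_p| < 1: demand is inelastic.

-0.11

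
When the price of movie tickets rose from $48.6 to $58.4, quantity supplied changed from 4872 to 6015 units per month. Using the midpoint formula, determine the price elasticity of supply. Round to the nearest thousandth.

%ΔQ = (6015 − 4872)/[(4872 + 6015)/2] = 1143/5443.5 ≈ 0.2100.
%ΔP = (58.4 − 48.6)/[(48.6 + 58.4)/2] = 9.8/53.5 ≈ 0.1832.
Arc elasticity E = %ΔQ/%ΔP ≈ 0.2100/0.1832 ≈ 1.146.
|E| > 1: supply is elastic over this range.

1.146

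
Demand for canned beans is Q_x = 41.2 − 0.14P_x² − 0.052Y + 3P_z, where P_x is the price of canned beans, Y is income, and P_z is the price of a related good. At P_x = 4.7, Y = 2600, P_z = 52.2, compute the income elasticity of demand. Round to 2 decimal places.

At the given point, Q_x = 41.2 − 0.14(4.7)² − 0.052(2600) + 3(52.2) = 41.2 − 3.0926 − 135.2 + 156.6 = 59.5074.
∂Q_x/∂Y = −0.052, so E_I = -0.052·(2600/59.5074) ≈ -2.27.
E_I < 0: inferior good.

-2.27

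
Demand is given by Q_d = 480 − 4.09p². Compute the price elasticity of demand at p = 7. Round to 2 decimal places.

At p = 7, Q_d = 279.59.
dQ_d/dp = −2·4.09·p = −57.26.
Point elasticity E = (dQ_d/dp)·(p/Q_d) = -57.26 × 7/279.59 ≈ -1.43.
|E| > 1, so demand is elastic at this price.

-1.43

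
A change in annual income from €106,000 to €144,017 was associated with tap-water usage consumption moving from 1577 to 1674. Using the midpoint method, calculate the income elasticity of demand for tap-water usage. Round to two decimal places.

%ΔQ = (1674 − 1577)/[(1577+1674)/2] = 97/1625.5 ≈ 0.0597.
%ΔI = (144,017 − 106,000)/[(106,000+144,017)/2] = 38017/125008.5 ≈ 0.3041.
E_I = %ΔQ/%ΔI ≈ 0.20.
E_I ∈ (0,1): normal good (necessity).

0.20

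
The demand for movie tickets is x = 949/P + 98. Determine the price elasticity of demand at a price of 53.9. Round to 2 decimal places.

At P = 53.9, x = 115.6067.
dx/dP = −949/P² = −0.3267.
Point elasticity E = (dx/dP)·(P/x) = -0.3267 × 53.9/115.6067 ≈ -0.15.
|E| < 1, so demand is inelastic at this price.

-0.15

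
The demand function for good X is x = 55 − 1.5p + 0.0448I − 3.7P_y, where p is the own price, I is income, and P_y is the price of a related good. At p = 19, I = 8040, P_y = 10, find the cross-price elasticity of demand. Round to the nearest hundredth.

First evaluate x: 55 − 1.5(19) + 0.0448(8040) − 3.7(10) = 55 − 28.5 + 360.192 − 37 = 349.692.
∂x/∂P_y = −3.7, so E_xy = -3.7·(10/349.692) ≈ -0.11.
E_xy < 0: the goods are complements.

-0.11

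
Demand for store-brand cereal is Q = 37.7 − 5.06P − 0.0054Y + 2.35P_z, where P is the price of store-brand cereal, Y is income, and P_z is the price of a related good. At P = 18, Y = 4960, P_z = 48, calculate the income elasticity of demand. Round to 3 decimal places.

Evaluating quantity at (P, Y, P_z) gives Q = 37.7 − 5.06(18) − 0.0054(4960) + 2.35(48) = 37.7 − 91.08 − 26.784 + 112.8 = 32.636.
∂Q/∂Y = −0.0054, so E_I = -0.0054·(4960/32.636) ≈ -0.821.
E_I < 0: inferior good.

-0.821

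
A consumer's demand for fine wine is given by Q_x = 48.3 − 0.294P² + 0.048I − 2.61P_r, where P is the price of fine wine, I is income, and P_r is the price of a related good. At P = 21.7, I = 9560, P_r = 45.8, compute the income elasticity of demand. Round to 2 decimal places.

Evaluating quantity at (P, I, P_r) gives Q_x = 48.3 − 0.294(21.7)² + 0.048(9560) − 2.61(45.8) = 48.3 − 138.4417 + 458.88 − 119.538 = 249.2003.
∂Q_x/∂I = +0.048, so E_I = 0.048·(9560/249.2003) ≈ 1.84.
E_I > 1: normal good (luxury).

1.84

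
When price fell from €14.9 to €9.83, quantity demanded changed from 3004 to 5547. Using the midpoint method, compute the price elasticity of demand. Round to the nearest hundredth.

%ΔQ = (5547 − 3004)/[(3004 + 5547)/2] = 2543/4275.5 ≈ 0.5948.
%Δp = (9.83 − 14.9)/[(14.9 + 9.83)/2] = -5.07/12.365 ≈ -0.4100.
Arc elasticity E = %ΔQ/%Δp ≈ 0.5948/-0.4100 ≈ -1.45.
|E| > 1: demand is elastic over this range.

-1.45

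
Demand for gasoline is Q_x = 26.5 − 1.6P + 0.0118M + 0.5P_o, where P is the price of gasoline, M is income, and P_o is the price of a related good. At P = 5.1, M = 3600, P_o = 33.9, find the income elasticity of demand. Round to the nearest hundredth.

0.55

Evaluating quantity at (P, M, P_o) gives Q_x = 26.5 − 1.6(5.1) + 0.0118(3600) + 0.5(33.9) = 26.5 − 8.16 + 42.48 + 16.95 = 77.77.
∂Q_x/∂M = +0.0118, so E_I = 0.0118·(3600/77.77) ≈ 0.55.
E_I ∈ (0,1): normal good (necessity).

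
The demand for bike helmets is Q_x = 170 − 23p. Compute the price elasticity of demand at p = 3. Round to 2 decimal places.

At p = 3, Q_x = 101.
dQ_x/dp = −23.
Point elasticity E = (dQ_x/dp)·(p/Q_x) = -23 × 3/101 ≈ -0.68.
|E| < 1, so demand is inelastic at this price.

-0.68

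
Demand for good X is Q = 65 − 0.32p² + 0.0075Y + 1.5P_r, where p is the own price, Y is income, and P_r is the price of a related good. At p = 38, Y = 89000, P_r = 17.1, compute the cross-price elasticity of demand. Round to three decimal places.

0.087

First evaluate Q: 65 − 0.32(38)² + 0.0075(89000) + 1.5(17.1) = 65 − 462.08 + 667.5 + 25.65 = 296.07.
∂Q/∂P_r = +1.5, so E_xy = 1.5·(17.1/296.07) ≈ 0.087.
E_xy > 0: the goods are substitutes.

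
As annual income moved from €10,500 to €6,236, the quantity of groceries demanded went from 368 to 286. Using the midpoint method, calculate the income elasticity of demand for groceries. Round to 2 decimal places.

%ΔQ = (286 − 368)/[(368+286)/2] = -82/327 ≈ -0.2508.
%ΔI = (6,236 − 10,500)/[(10,500+6,236)/2] = -4264/8368 ≈ -0.5096.
E_I = %ΔQ/%ΔI ≈ 0.49.
E_I ∈ (0,1): normal good (necessity).

0.49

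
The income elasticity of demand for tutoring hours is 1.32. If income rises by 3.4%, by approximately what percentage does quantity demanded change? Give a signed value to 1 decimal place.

4.5

%ΔQ ≈ E × %ΔI = (1.32) × (3.4%) ≈ 4.5%.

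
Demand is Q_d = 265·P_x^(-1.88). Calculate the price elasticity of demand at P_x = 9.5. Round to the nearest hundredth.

For a Cobb–Douglas (constant-elasticity) form Q_d = A·P_x^α·…, the elasticity with respect to P_x equals the exponent α at every point.
Here the exponent on P_x is -1.88, so the price elasticity of demand is -1.88.

-1.88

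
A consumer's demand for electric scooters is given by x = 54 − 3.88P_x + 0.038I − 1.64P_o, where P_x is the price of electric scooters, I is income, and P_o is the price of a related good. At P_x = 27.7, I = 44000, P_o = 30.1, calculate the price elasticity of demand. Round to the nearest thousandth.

-0.068

Evaluating quantity at (P_x, I, P_o) gives x = 54 − 3.88(27.7) + 0.038(44000) − 1.64(30.1) = 54 − 107.476 + 1672 − 49.364 = 1569.16.
∂x/∂P_x = −3.88, so E_p = (−3.88)·(27.7/1569.16) ≈ -0.068.
|E_p| < 1: demand is inelastic.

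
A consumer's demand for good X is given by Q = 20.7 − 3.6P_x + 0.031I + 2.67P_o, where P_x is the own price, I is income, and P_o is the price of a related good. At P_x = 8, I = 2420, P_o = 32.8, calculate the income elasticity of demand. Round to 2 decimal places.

Evaluating quantity at (P_x, I, P_o) gives Q = 20.7 − 3.6(8) + 0.031(2420) + 2.67(32.8) = 20.7 − 28.8 + 75.02 + 87.576 = 154.496.
∂Q/∂I = +0.031, so E_I = 0.031·(2420/154.496) ≈ 0.49.
E_I ∈ (0,1): normal good (necessity).

0.49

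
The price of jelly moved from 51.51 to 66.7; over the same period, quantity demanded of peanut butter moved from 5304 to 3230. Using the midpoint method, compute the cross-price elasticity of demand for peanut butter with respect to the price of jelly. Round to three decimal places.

%ΔQ_x = (3230 − 5304)/[(5304+3230)/2] = -2074/4267 ≈ -0.4861.
%ΔP_y = (66.7 − 51.51)/[(51.51+66.7)/2] ≈ 0.2570.
E_xy = -0.4861/0.2570 ≈ -1.891.
E_xy < 0, so peanut butter and jelly are complements.

-1.891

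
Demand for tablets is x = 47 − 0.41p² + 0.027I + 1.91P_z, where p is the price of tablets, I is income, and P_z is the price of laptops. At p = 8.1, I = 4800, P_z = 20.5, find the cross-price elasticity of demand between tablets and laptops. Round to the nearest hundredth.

0.21

First evaluate x: 47 − 0.41(8.1)² + 0.027(4800) + 1.91(20.5) = 47 − 26.9001 + 129.6 + 39.155 = 188.8549.
∂x/∂P_z = +1.91, so E_xy = 1.91·(20.5/188.8549) ≈ 0.21.
E_xy > 0: the goods are substitutes.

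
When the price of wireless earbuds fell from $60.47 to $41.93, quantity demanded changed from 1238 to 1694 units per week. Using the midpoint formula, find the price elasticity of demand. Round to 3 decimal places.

-0.859

%Δq = (1694 − 1238)/[(1238 + 1694)/2] = 456/1466 ≈ 0.3111.
%ΔP = (41.93 − 60.47)/[(60.47 + 41.93)/2] = -18.54/51.2 ≈ -0.3621.
Arc elasticity E = %Δq/%ΔP ≈ 0.3111/-0.3621 ≈ -0.859.
|E| < 1: demand is inelastic over this range.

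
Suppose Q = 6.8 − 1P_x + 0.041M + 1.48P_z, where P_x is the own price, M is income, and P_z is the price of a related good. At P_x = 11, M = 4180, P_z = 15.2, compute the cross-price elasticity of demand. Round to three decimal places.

Substituting, Q = 6.8 − 1(11) + 0.041(4180) + 1.48(15.2) = 6.8 − 11 + 171.38 + 22.496 = 189.676.
∂Q/∂P_z = +1.48, so E_xy = 1.48·(15.2/189.676) ≈ 0.119.
E_xy > 0: the goods are substitutes.

0.119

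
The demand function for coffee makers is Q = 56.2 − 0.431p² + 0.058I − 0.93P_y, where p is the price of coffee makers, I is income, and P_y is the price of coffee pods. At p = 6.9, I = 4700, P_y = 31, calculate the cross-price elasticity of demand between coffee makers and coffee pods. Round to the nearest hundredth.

At the given point, Q = 56.2 − 0.431(6.9)² + 0.058(4700) − 0.93(31) = 56.2 − 20.5199 + 272.6 − 28.83 = 279.4501.
∂Q/∂P_y = −0.93, so E_xy = -0.93·(31/279.4501) ≈ -0.10.
E_xy < 0: the goods are complements.

-0.10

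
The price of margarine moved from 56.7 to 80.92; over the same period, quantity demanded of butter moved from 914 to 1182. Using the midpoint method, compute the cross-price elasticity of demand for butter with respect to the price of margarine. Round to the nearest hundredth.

0.73

%ΔQ_x = (1182 − 914)/[(914+1182)/2] = 268/1048 ≈ 0.2557.
%ΔP_y = (80.92 − 56.7)/[(56.7+80.92)/2] ≈ 0.3520.
E_xy = 0.2557/0.3520 ≈ 0.73.
E_xy > 0, so butter and margarine are substitutes.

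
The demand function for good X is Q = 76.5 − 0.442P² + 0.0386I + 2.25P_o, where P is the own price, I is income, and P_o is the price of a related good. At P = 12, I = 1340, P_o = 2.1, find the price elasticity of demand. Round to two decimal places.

Evaluating quantity at (P, I, P_o) gives Q = 76.5 − 0.442(12)² + 0.0386(1340) + 2.25(2.1) = 76.5 − 63.648 + 51.724 + 4.725 = 69.301.
∂Q/∂P = −2·0.442·P = -10.608, so E_p = -10.608·(12/69.301) ≈ -1.84.
|E_p| > 1: demand is elastic.

-1.84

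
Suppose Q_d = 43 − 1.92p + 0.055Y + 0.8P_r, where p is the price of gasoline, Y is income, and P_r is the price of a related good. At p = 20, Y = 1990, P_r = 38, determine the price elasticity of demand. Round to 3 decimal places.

-0.266

Substituting, Q_d = 43 − 1.92(20) + 0.055(1990) + 0.8(38) = 43 − 38.4 + 109.45 + 30.4 = 144.45.
∂Q_d/∂p = −1.92, so E_p = (−1.92)·(20/144.45) ≈ -0.266.
|E_p| < 1: demand is inelastic.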